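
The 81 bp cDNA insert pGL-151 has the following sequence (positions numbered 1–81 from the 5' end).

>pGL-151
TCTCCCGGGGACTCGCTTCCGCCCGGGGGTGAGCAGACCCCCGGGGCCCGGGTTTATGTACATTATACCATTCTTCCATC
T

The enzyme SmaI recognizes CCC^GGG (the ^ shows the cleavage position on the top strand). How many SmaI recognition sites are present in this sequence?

CCCGGG occurs starting at positions 4, 22, 40, 47.
SmaI cuts at 4 sites.

4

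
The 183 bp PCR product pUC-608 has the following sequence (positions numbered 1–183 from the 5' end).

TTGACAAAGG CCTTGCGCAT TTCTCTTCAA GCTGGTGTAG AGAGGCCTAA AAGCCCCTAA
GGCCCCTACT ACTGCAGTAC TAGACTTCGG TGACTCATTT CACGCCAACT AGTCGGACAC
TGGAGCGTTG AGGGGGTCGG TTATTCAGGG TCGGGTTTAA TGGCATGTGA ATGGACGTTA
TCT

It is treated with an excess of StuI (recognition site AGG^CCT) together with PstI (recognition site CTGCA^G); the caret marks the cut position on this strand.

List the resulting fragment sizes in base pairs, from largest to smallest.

107, 35, 31, 10 bp

StuI sites (AGGCCT) start at positions 8, 43.
StuI cuts after base 3 of each site, so after positions 10, 45.
The PstI site (CTGCAG) starts at position 72.
PstI cuts after base 5 of each site (before the last base), so after position 76.
Combined cut positions: 10, 45, 76.
Linear molecule, 3 cuts → 4 fragments:
  1–10 → 10 bp
  11–45 → 35 bp
  46–76 → 31 bp
  77–183 → 107 bp
Sorted largest to smallest: 107, 35, 31, 10 bp.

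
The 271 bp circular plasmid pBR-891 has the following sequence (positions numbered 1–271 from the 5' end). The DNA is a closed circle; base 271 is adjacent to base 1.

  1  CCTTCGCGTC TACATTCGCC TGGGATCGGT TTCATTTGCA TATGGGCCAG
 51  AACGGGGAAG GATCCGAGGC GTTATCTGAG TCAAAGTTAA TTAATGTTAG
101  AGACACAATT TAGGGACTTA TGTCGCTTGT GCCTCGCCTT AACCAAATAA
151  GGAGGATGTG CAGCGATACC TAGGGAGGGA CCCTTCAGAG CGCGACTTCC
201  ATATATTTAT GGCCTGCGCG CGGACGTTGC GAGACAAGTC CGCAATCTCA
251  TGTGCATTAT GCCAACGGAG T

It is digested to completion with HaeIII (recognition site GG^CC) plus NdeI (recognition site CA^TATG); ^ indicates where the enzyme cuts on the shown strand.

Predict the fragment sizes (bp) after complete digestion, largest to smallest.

166, 99, 6 bp

HaeIII sites (GGCC) start at positions 45, 211.
HaeIII cuts after base 2 of each site, so after positions 46, 212.
The NdeI site (CATATG) starts at position 39.
NdeI cuts after base 2 of each site, so after position 40.
Combined cut positions: 40, 46, 212.
Circular molecule, 3 cuts → 3 fragments:
  41–46 → 6 bp
  47–212 → 166 bp
  213–271 then 1–40 → 59 + 40 = 99 bp
Sorted largest to smallest: 166, 99, 6 bp.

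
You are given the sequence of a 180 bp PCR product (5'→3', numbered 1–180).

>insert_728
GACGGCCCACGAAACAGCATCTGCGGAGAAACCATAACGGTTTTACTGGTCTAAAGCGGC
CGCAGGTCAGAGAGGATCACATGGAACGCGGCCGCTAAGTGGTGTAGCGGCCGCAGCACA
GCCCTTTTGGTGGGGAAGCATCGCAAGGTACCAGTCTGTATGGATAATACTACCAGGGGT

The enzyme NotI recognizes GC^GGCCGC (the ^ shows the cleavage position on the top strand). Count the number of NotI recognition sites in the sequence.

3

GCGGCCGC occurs starting at positions 56, 88, 107.
NotI cuts at 3 sites.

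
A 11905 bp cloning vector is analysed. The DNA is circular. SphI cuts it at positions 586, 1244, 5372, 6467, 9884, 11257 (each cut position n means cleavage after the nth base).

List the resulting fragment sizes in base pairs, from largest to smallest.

Circular molecule, 6 cuts → 6 fragments:
  1244 − 586 = 658 bp
  5372 − 1244 = 4128 bp
  6467 − 5372 = 1095 bp
  9884 − 6467 = 3417 bp
  11257 − 9884 = 1373 bp
  wrap: 11905 − 11257 + 586 = 1234 bp
Sorted largest to smallest: 4128, 3417, 1373, 1234, 1095, 658 bp.

4128, 3417, 1373, 1234, 1095, 658 bp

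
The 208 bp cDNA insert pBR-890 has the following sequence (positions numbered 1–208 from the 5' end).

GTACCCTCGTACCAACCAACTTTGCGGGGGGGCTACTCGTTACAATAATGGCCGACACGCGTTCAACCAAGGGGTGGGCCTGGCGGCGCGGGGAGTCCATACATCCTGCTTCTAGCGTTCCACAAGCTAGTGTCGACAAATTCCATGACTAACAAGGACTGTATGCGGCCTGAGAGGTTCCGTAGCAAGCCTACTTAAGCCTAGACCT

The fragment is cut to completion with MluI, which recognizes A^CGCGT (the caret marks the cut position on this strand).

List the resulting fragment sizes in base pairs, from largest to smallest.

The MluI site (ACGCGT) starts at position 57.
MluI cuts after the first base of each site, so after position 57.
Linear molecule, 1 cut → 2 fragments:
  1–57 → 57 bp
  58–208 → 151 bp
Sorted largest to smallest: 151, 57 bp.

151, 57 bp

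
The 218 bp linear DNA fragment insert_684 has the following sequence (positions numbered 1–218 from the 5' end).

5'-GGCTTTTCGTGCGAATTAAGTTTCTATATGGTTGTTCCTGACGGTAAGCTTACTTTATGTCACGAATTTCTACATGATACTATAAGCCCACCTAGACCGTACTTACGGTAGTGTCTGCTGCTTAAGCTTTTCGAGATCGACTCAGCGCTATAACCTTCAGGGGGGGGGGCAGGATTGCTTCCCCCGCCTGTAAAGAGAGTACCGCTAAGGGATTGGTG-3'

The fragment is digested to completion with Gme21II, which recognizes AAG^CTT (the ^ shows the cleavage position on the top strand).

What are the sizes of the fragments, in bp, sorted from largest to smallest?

92, 78, 48 bp

Gme21II sites (AAGCTT) start at positions 46, 124.
Gme21II cuts after base 3 of each site, so after positions 48, 126.
Linear molecule, 2 cuts → 3 fragments:
  1–48 → 48 bp
  49–126 → 78 bp
  127–218 → 92 bp
Sorted largest to smallest: 92, 78, 48 bp.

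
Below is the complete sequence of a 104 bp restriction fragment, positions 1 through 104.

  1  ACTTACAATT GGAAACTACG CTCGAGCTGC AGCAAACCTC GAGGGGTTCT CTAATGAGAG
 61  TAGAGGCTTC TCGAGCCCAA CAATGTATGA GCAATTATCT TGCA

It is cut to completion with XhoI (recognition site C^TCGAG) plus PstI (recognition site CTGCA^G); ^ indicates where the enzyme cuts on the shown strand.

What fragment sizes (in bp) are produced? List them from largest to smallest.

XhoI sites (CTCGAG) start at positions 21, 38, 70.
XhoI cuts after the first base of each site, so after positions 21, 38, 70.
The PstI site (CTGCAG) starts at position 27.
PstI cuts after base 5 of each site (before the last base), so after position 31.
Combined cut positions: 21, 31, 38, 70.
Linear molecule, 4 cuts → 5 fragments:
  1–21 → 21 bp
  22–31 → 10 bp
  32–38 → 7 bp
  39–70 → 32 bp
  71–104 → 34 bp
Sorted largest to smallest: 34, 32, 21, 10, 7 bp.

34, 32, 21, 10, 7 bp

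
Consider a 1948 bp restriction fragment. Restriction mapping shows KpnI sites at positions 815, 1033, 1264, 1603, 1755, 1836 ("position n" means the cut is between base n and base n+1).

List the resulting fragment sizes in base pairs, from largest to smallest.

Linear molecule, 6 cuts → 7 fragments:
  815 − 0 = 815 bp
  1033 − 815 = 218 bp
  1264 − 1033 = 231 bp
  1603 − 1264 = 339 bp
  1755 − 1603 = 152 bp
  1836 − 1755 = 81 bp
  1948 − 1836 = 112 bp
Sorted largest to smallest: 815, 339, 231, 218, 152, 112, 81 bp.

815, 339, 231, 218, 152, 112, 81 bp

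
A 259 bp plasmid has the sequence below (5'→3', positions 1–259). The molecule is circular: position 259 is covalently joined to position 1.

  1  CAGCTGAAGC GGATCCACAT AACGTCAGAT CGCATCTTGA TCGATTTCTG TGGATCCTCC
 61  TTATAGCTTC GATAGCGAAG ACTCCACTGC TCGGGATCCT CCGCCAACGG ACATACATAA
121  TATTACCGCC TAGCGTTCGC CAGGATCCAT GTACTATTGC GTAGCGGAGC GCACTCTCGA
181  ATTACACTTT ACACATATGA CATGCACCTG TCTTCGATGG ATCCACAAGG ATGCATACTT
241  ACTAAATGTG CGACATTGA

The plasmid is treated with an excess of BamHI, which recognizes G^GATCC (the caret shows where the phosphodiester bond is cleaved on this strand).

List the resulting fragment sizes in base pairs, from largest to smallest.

BamHI sites (GGATCC) start at positions 11, 52, 94, 143, 219.
BamHI cuts after the first base of each site, so after positions 11, 52, 94, 143, 219.
Circular molecule, 5 cuts → 5 fragments:
  12–52 → 41 bp
  53–94 → 42 bp
  95–143 → 49 bp
  144–219 → 76 bp
  220–259 then 1–11 → 40 + 11 = 51 bp
Sorted largest to smallest: 76, 51, 49, 42, 41 bp.

76, 51, 49, 42, 41 bp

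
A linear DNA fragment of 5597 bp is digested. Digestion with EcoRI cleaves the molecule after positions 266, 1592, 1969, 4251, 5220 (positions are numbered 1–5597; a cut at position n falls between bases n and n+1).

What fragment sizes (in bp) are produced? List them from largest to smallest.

2282, 1326, 969, 377, 377, 266 bp

Linear molecule, 5 cuts → 6 fragments:
  266 − 0 = 266 bp
  1592 − 266 = 1326 bp
  1969 − 1592 = 377 bp
  4251 − 1969 = 2282 bp
  5220 − 4251 = 969 bp
  5597 − 5220 = 377 bp
Sorted largest to smallest: 2282, 1326, 969, 377, 377, 266 bp.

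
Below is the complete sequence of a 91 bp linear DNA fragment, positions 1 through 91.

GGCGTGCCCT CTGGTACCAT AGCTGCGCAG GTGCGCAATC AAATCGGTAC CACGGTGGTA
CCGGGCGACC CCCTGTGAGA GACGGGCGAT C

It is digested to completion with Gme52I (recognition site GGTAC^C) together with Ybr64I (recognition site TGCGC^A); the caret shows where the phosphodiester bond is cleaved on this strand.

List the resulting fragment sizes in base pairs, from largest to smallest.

30, 17, 14, 11, 11, 8 bp

Gme52I sites (GGTACC) start at positions 13, 46, 57.
Gme52I cuts after base 5 of each site (before the last base), so after positions 17, 50, 61.
Ybr64I sites (TGCGCA) start at positions 24, 32.
Ybr64I cuts after base 5 of each site (before the last base), so after positions 28, 36.
Combined cut positions: 17, 28, 36, 50, 61.
Linear molecule, 5 cuts → 6 fragments:
  1–17 → 17 bp
  18–28 → 11 bp
  29–36 → 8 bp
  37–50 → 14 bp
  51–61 → 11 bp
  62–91 → 30 bp
Sorted largest to smallest: 30, 17, 14, 11, 11, 8 bp.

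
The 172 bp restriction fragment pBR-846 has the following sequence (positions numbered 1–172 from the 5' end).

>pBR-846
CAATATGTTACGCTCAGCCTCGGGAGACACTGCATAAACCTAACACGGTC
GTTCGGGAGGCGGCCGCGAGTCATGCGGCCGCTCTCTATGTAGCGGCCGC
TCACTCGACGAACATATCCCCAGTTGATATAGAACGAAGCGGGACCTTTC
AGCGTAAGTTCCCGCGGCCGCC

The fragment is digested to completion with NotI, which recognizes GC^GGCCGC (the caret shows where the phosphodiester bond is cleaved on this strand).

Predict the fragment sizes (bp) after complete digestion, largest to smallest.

71, 61, 18, 15, 7 bp

NotI sites (GCGGCCGC) start at positions 60, 75, 93, 164.
NotI cuts after base 2 of each site, so after positions 61, 76, 94, 165.
Linear molecule, 4 cuts → 5 fragments:
  1–61 → 61 bp
  62–76 → 15 bp
  77–94 → 18 bp
  95–165 → 71 bp
  166–172 → 7 bp
Sorted largest to smallest: 71, 61, 18, 15, 7 bp.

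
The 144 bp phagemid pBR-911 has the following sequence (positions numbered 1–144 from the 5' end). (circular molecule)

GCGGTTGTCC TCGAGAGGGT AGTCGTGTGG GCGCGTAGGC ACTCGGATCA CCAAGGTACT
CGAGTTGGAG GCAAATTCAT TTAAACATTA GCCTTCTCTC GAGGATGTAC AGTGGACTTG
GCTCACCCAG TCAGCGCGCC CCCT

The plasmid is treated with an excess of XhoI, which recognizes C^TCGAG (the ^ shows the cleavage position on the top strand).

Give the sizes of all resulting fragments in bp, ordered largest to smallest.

XhoI sites (CTCGAG) start at positions 10, 59, 98.
XhoI cuts after the first base of each site, so after positions 10, 59, 98.
Circular molecule, 3 cuts → 3 fragments:
  11–59 → 49 bp
  60–98 → 39 bp
  99–144 then 1–10 → 46 + 10 = 56 bp
Sorted largest to smallest: 56, 49, 39 bp.

56, 49, 39 bp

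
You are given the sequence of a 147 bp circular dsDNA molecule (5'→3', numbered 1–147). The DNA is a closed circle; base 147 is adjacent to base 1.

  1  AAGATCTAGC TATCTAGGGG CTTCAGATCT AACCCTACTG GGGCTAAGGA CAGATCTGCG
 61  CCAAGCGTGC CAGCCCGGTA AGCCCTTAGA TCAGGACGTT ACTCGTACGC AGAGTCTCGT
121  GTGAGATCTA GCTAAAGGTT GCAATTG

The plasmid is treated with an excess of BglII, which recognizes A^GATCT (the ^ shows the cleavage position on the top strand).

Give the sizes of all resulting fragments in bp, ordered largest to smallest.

72, 27, 25, 23 bp

BglII sites (AGATCT) start at positions 2, 25, 52, 124.
BglII cuts after the first base of each site, so after positions 2, 25, 52, 124.
Circular molecule, 4 cuts → 4 fragments:
  3–25 → 23 bp
  26–52 → 27 bp
  53–124 → 72 bp
  125–147 then 1–2 → 23 + 2 = 25 bp
Sorted largest to smallest: 72, 27, 25, 23 bp.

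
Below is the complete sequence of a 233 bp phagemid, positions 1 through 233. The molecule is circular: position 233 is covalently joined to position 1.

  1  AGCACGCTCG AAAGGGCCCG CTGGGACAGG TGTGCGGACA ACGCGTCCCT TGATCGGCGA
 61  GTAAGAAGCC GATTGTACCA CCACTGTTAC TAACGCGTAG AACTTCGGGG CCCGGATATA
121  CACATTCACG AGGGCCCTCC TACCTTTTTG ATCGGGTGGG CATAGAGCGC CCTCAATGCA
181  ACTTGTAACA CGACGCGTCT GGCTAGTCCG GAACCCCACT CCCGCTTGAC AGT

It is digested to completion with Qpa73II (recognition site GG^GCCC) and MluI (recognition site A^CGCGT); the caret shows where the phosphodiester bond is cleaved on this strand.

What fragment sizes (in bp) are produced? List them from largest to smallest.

60, 55, 52, 26, 24, 16 bp

Qpa73II sites (GGGCCC) start at positions 14, 108, 132.
Qpa73II cuts after base 2 of each site, so after positions 15, 109, 133.
MluI sites (ACGCGT) start at positions 41, 93, 193.
MluI cuts after the first base of each site, so after positions 41, 93, 193.
Combined cut positions: 15, 41, 93, 109, 133, 193.
Circular molecule, 6 cuts → 6 fragments:
  16–41 → 26 bp
  42–93 → 52 bp
  94–109 → 16 bp
  110–133 → 24 bp
  134–193 → 60 bp
  194–233 then 1–15 → 40 + 15 = 55 bp
Sorted largest to smallest: 60, 55, 52, 26, 24, 16 bp.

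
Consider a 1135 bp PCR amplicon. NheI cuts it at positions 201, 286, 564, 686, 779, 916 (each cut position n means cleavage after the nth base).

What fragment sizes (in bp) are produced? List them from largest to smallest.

278, 219, 201, 137, 122, 93, 85 bp

Linear molecule, 6 cuts → 7 fragments:
  201 − 0 = 201 bp
  286 − 201 = 85 bp
  564 − 286 = 278 bp
  686 − 564 = 122 bp
  779 − 686 = 93 bp
  916 − 779 = 137 bp
  1135 − 916 = 219 bp
Sorted largest to smallest: 278, 219, 201, 137, 122, 93, 85 bp.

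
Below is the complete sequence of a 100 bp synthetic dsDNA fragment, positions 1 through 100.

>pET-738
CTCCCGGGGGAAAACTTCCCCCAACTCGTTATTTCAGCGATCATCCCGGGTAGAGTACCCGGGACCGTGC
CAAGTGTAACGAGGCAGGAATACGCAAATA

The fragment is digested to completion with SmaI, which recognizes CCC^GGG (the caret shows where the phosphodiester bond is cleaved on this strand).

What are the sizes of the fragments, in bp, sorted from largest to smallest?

42, 40, 13, 5 bp

SmaI sites (CCCGGG) start at positions 3, 45, 58.
SmaI cuts after base 3 of each site, so after positions 5, 47, 60.
Linear molecule, 3 cuts → 4 fragments:
  1–5 → 5 bp
  6–47 → 42 bp
  48–60 → 13 bp
  61–100 → 40 bp
Sorted largest to smallest: 42, 40, 13, 5 bp.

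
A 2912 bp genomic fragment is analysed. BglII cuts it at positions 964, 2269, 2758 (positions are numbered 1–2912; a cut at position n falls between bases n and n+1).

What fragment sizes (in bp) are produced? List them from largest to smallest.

1305, 964, 489, 154 bp

Linear molecule, 3 cuts → 4 fragments:
  964 − 0 = 964 bp
  2269 − 964 = 1305 bp
  2758 − 2269 = 489 bp
  2912 − 2758 = 154 bp
Sorted largest to smallest: 1305, 964, 489, 154 bp.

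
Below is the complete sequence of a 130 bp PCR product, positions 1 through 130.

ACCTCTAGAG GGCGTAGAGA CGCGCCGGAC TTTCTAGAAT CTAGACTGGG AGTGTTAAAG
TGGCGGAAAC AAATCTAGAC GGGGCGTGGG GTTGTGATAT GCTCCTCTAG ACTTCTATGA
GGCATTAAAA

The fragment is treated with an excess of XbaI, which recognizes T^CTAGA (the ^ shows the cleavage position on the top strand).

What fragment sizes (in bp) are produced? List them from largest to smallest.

XbaI sites (TCTAGA) start at positions 4, 33, 40, 74, 106.
XbaI cuts after the first base of each site, so after positions 4, 33, 40, 74, 106.
Linear molecule, 5 cuts → 6 fragments:
  1–4 → 4 bp
  5–33 → 29 bp
  34–40 → 7 bp
  41–74 → 34 bp
  75–106 → 32 bp
  107–130 → 24 bp
Sorted largest to smallest: 34, 32, 29, 24, 7, 4 bp.

34, 32, 29, 24, 7, 4 bp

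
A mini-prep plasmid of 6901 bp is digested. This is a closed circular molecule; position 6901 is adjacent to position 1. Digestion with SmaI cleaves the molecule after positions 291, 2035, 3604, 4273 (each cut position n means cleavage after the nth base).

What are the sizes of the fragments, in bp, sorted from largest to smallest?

Circular molecule, 4 cuts → 4 fragments:
  2035 − 291 = 1744 bp
  3604 − 2035 = 1569 bp
  4273 − 3604 = 669 bp
  wrap: 6901 − 4273 + 291 = 2919 bp
Sorted largest to smallest: 2919, 1744, 1569, 669 bp.

2919, 1744, 1569, 669 bp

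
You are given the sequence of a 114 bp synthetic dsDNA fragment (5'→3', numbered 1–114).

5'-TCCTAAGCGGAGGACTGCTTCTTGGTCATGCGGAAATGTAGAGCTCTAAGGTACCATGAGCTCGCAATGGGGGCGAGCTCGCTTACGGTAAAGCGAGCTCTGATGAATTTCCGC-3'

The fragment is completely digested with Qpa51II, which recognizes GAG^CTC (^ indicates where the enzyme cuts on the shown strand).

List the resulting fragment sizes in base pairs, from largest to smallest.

43, 20, 17, 17, 17 bp

Qpa51II sites (GAGCTC) start at positions 41, 58, 75, 95.
Qpa51II cuts after base 3 of each site, so after positions 43, 60, 77, 97.
Linear molecule, 4 cuts → 5 fragments:
  1–43 → 43 bp
  44–60 → 17 bp
  61–77 → 17 bp
  78–97 → 20 bp
  98–114 → 17 bp
Sorted largest to smallest: 43, 20, 17, 17, 17 bp.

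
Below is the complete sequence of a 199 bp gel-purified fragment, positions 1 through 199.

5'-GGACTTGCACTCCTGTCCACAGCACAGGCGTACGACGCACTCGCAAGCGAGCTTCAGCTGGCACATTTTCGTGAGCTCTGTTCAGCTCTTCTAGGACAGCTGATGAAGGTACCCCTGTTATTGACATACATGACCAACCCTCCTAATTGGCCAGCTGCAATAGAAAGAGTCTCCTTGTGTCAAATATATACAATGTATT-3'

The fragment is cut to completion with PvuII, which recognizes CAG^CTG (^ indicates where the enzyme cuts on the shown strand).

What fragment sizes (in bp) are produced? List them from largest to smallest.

PvuII sites (CAGCTG) start at positions 55, 97, 152.
PvuII cuts after base 3 of each site, so after positions 57, 99, 154.
Linear molecule, 3 cuts → 4 fragments:
  1–57 → 57 bp
  58–99 → 42 bp
  100–154 → 55 bp
  155–199 → 45 bp
Sorted largest to smallest: 57, 55, 45, 42 bp.

57, 55, 45, 42 bp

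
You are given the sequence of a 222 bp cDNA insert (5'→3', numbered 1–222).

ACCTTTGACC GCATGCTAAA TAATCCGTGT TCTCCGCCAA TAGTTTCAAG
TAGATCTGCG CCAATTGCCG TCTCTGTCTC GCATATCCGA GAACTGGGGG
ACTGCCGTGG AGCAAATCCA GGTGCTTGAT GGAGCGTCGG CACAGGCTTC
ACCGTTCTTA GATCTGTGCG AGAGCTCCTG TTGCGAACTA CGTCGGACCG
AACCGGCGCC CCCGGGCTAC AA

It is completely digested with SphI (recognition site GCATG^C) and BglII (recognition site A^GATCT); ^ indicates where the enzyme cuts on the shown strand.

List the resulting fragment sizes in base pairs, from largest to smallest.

108, 62, 37, 15 bp

The SphI site (GCATGC) starts at position 11.
SphI cuts after base 5 of each site (before the last base), so after position 15.
BglII sites (AGATCT) start at positions 52, 160.
BglII cuts after the first base of each site, so after positions 52, 160.
Combined cut positions: 15, 52, 160.
Linear molecule, 3 cuts → 4 fragments:
  1–15 → 15 bp
  16–52 → 37 bp
  53–160 → 108 bp
  161–222 → 62 bp
Sorted largest to smallest: 108, 62, 37, 15 bp.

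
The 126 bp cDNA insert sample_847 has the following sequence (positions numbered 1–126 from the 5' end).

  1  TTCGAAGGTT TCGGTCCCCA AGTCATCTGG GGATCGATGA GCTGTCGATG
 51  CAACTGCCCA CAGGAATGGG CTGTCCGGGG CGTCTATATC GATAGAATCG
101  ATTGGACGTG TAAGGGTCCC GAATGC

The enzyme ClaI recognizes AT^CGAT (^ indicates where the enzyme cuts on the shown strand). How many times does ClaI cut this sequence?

3

ATCGAT occurs starting at positions 33, 88, 97.
ClaI cuts at 3 sites.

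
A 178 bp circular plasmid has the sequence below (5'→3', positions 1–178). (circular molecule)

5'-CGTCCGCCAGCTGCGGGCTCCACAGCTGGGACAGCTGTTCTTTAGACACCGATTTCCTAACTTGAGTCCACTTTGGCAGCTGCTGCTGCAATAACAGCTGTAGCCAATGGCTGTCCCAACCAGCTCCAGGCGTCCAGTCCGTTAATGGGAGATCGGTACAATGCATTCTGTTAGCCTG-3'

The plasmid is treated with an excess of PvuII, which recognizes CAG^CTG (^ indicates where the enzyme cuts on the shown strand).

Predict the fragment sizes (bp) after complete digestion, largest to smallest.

PvuII sites (CAGCTG) start at positions 8, 23, 32, 77, 95.
PvuII cuts after base 3 of each site, so after positions 10, 25, 34, 79, 97.
Circular molecule, 5 cuts → 5 fragments:
  11–25 → 15 bp
  26–34 → 9 bp
  35–79 → 45 bp
  80–97 → 18 bp
  98–178 then 1–10 → 81 + 10 = 91 bp
Sorted largest to smallest: 91, 45, 18, 15, 9 bp.

91, 45, 18, 15, 9 bp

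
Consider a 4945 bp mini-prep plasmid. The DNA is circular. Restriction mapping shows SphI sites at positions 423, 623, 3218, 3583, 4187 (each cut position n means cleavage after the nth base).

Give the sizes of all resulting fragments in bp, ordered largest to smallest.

Circular molecule, 5 cuts → 5 fragments:
  623 − 423 = 200 bp
  3218 − 623 = 2595 bp
  3583 − 3218 = 365 bp
  4187 − 3583 = 604 bp
  wrap: 4945 − 4187 + 423 = 1181 bp
Sorted largest to smallest: 2595, 1181, 604, 365, 200 bp.

2595, 1181, 604, 365, 200 bp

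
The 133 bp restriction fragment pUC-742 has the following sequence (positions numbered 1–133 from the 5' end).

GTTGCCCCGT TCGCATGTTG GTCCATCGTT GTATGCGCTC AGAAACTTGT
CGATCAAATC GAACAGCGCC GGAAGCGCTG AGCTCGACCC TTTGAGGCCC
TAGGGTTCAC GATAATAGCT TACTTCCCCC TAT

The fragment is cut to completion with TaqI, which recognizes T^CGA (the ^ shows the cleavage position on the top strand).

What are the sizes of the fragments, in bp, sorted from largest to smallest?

50, 49, 25, 9 bp

TaqI sites (TCGA) start at positions 50, 59, 84.
TaqI cuts after the first base of each site, so after positions 50, 59, 84.
Linear molecule, 3 cuts → 4 fragments:
  1–50 → 50 bp
  51–59 → 9 bp
  60–84 → 25 bp
  85–133 → 49 bp
Sorted largest to smallest: 50, 49, 25, 9 bp.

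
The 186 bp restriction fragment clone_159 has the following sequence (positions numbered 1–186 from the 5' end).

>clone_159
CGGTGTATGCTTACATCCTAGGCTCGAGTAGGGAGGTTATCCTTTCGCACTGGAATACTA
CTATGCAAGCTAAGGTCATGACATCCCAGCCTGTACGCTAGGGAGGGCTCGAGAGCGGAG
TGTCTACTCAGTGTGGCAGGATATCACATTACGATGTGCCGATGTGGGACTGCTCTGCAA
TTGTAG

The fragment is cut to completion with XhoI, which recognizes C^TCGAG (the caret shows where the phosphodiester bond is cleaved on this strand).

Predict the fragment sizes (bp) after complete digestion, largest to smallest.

XhoI sites (CTCGAG) start at positions 23, 108.
XhoI cuts after the first base of each site, so after positions 23, 108.
Linear molecule, 2 cuts → 3 fragments:
  1–23 → 23 bp
  24–108 → 85 bp
  109–186 → 78 bp
Sorted largest to smallest: 85, 78, 23 bp.

85, 78, 23 bp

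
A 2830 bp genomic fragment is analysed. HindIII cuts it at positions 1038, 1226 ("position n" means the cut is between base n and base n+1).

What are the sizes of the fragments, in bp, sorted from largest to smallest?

Linear molecule, 2 cuts → 3 fragments:
  1038 − 0 = 1038 bp
  1226 − 1038 = 188 bp
  2830 − 1226 = 1604 bp
Sorted largest to smallest: 1604, 1038, 188 bp.

1604, 1038, 188 bp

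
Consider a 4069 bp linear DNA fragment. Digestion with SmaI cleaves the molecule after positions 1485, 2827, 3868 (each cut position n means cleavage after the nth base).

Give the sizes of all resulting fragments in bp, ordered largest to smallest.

1485, 1342, 1041, 201 bp

Linear molecule, 3 cuts → 4 fragments:
  1485 − 0 = 1485 bp
  2827 − 1485 = 1342 bp
  3868 − 2827 = 1041 bp
  4069 − 3868 = 201 bp
Sorted largest to smallest: 1485, 1342, 1041, 201 bp.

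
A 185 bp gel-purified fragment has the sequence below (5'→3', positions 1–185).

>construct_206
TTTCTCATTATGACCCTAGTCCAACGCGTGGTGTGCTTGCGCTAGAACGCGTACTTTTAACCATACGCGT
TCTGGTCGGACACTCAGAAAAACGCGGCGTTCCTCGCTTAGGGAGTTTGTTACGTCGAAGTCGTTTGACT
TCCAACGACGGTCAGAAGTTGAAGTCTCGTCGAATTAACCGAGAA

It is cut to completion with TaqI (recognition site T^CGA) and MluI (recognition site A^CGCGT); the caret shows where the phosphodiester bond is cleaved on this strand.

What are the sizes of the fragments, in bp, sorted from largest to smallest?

TaqI sites (TCGA) start at positions 125, 170.
TaqI cuts after the first base of each site, so after positions 125, 170.
MluI sites (ACGCGT) start at positions 24, 47, 65.
MluI cuts after the first base of each site, so after positions 24, 47, 65.
Combined cut positions: 24, 47, 65, 125, 170.
Linear molecule, 5 cuts → 6 fragments:
  1–24 → 24 bp
  25–47 → 23 bp
  48–65 → 18 bp
  66–125 → 60 bp
  126–170 → 45 bp
  171–185 → 15 bp
Sorted largest to smallest: 60, 45, 24, 23, 18, 15 bp.

60, 45, 24, 23, 18, 15 bp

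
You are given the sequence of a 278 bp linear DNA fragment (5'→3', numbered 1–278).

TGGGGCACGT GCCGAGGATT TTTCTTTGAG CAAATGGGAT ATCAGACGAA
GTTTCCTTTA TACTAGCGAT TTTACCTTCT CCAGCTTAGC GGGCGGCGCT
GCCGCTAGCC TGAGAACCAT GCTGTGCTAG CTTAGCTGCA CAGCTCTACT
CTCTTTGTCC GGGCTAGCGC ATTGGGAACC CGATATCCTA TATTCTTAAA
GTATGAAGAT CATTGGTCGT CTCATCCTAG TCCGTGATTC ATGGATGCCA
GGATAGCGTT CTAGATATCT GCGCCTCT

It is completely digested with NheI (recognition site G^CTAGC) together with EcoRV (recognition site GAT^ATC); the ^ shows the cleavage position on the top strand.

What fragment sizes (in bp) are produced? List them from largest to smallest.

82, 64, 40, 37, 22, 21, 12 bp

NheI sites (GCTAGC) start at positions 104, 126, 163.
NheI cuts after the first base of each site, so after positions 104, 126, 163.
EcoRV sites (GATATC) start at positions 38, 182, 264.
EcoRV cuts after base 3 of each site, so after positions 40, 184, 266.
Combined cut positions: 40, 104, 126, 163, 184, 266.
Linear molecule, 6 cuts → 7 fragments:
  1–40 → 40 bp
  41–104 → 64 bp
  105–126 → 22 bp
  127–163 → 37 bp
  164–184 → 21 bp
  185–266 → 82 bp
  267–278 → 12 bp
Sorted largest to smallest: 82, 64, 40, 37, 22, 21, 12 bp.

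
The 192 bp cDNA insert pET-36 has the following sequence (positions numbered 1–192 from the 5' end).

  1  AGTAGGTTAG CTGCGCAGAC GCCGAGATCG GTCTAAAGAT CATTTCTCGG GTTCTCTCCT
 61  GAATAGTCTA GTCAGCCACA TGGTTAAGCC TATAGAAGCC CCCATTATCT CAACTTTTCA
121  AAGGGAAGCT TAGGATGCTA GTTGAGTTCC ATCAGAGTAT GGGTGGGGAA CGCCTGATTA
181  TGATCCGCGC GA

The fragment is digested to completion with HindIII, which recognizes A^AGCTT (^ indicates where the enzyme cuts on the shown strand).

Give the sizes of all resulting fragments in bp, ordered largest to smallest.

126, 66 bp

The HindIII site (AAGCTT) starts at position 126.
HindIII cuts after the first base of each site, so after position 126.
Linear molecule, 1 cut → 2 fragments:
  1–126 → 126 bp
  127–192 → 66 bp
Sorted largest to smallest: 126, 66 bp.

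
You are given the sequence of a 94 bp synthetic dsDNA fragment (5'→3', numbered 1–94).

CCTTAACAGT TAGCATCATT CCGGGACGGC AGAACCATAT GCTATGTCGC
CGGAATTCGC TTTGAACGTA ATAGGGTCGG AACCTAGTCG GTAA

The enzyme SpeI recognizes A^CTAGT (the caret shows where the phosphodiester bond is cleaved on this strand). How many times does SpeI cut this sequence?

No occurrence of ACTAGT is present in the sequence.
SpeI does not cut: 0 sites.

0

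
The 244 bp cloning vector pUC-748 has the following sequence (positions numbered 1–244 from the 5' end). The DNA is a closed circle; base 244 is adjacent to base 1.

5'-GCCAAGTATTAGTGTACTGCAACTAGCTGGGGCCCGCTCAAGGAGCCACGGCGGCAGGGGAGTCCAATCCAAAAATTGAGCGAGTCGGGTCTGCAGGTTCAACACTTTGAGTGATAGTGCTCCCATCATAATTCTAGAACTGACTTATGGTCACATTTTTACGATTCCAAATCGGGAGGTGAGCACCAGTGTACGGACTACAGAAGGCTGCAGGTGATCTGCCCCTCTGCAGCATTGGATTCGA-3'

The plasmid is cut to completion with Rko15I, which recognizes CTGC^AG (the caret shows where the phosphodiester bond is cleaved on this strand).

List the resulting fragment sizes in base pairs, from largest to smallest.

117, 108, 19 bp

Rko15I sites (CTGCAG) start at positions 91, 208, 227.
Rko15I cuts after base 4 of each site, so after positions 94, 211, 230.
Circular molecule, 3 cuts → 3 fragments:
  95–211 → 117 bp
  212–230 → 19 bp
  231–244 then 1–94 → 14 + 94 = 108 bp
Sorted largest to smallest: 117, 108, 19 bp.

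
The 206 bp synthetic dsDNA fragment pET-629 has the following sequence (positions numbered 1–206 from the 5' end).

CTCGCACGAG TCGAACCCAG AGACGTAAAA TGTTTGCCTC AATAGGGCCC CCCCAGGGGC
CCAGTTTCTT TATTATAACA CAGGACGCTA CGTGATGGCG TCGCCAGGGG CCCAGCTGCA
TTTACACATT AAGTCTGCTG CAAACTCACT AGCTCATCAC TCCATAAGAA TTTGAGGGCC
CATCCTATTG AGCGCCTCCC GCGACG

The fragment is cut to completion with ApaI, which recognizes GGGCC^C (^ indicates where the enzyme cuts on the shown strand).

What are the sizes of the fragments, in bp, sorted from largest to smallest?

ApaI sites (GGGCCC) start at positions 45, 57, 108, 176.
ApaI cuts after base 5 of each site (before the last base), so after positions 49, 61, 112, 180.
Linear molecule, 4 cuts → 5 fragments:
  1–49 → 49 bp
  50–61 → 12 bp
  62–112 → 51 bp
  113–180 → 68 bp
  181–206 → 26 bp
Sorted largest to smallest: 68, 51, 49, 26, 12 bp.

68, 51, 49, 26, 12 bp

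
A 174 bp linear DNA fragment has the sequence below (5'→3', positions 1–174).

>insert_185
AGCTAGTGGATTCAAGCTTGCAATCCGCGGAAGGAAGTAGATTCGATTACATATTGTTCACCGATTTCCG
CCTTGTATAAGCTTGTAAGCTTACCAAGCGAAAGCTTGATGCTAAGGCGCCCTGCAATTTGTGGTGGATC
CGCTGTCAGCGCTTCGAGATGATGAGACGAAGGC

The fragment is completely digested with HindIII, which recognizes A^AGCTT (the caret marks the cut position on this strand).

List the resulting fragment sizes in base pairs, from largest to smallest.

HindIII sites (AAGCTT) start at positions 14, 79, 87, 102.
HindIII cuts after the first base of each site, so after positions 14, 79, 87, 102.
Linear molecule, 4 cuts → 5 fragments:
  1–14 → 14 bp
  15–79 → 65 bp
  80–87 → 8 bp
  88–102 → 15 bp
  103–174 → 72 bp
Sorted largest to smallest: 72, 65, 15, 14, 8 bp.

72, 65, 15, 14, 8 bp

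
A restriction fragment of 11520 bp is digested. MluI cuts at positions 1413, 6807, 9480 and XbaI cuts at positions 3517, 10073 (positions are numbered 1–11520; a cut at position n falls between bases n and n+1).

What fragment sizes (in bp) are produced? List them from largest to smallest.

Combined cut positions (sorted): 1413, 3517, 6807, 9480, 10073.
Linear molecule, 5 cuts → 6 fragments:
  1413 − 0 = 1413 bp
  3517 − 1413 = 2104 bp
  6807 − 3517 = 3290 bp
  9480 − 6807 = 2673 bp
  10073 − 9480 = 593 bp
  11520 − 10073 = 1447 bp
Sorted largest to smallest: 3290, 2673, 2104, 1447, 1413, 593 bp.

3290, 2673, 2104, 1447, 1413, 593 bp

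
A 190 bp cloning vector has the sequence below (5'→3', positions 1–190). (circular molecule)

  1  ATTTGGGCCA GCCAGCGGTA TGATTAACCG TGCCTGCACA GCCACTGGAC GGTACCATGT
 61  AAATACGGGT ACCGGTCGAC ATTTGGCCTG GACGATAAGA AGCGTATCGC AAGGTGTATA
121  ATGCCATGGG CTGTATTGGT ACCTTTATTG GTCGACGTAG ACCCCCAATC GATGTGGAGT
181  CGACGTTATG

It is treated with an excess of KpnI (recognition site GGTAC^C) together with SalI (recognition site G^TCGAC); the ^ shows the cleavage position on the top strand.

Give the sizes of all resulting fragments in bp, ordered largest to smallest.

67, 66, 28, 17, 9, 3 bp

KpnI sites (GGTACC) start at positions 51, 68, 138.
KpnI cuts after base 5 of each site (before the last base), so after positions 55, 72, 142.
SalI sites (GTCGAC) start at positions 75, 151, 179.
SalI cuts after the first base of each site, so after positions 75, 151, 179.
Combined cut positions: 55, 72, 75, 142, 151, 179.
Circular molecule, 6 cuts → 6 fragments:
  56–72 → 17 bp
  73–75 → 3 bp
  76–142 → 67 bp
  143–151 → 9 bp
  152–179 → 28 bp
  180–190 then 1–55 → 11 + 55 = 66 bp
Sorted largest to smallest: 67, 66, 28, 17, 9, 3 bp.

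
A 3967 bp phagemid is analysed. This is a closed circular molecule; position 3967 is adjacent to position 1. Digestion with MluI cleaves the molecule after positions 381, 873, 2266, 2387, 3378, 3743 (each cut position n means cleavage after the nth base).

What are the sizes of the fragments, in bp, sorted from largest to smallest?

Circular molecule, 6 cuts → 6 fragments:
  873 − 381 = 492 bp
  2266 − 873 = 1393 bp
  2387 − 2266 = 121 bp
  3378 − 2387 = 991 bp
  3743 − 3378 = 365 bp
  wrap: 3967 − 3743 + 381 = 605 bp
Sorted largest to smallest: 1393, 991, 605, 492, 365, 121 bp.

1393, 991, 605, 492, 365, 121 bp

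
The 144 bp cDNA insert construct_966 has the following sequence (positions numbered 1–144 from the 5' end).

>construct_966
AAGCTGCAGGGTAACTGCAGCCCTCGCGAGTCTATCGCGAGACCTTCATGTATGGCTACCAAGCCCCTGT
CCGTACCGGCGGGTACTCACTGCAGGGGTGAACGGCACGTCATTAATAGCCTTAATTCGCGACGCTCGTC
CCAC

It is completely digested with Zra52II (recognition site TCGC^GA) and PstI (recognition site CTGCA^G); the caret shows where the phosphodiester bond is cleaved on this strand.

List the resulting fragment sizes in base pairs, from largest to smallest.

Zra52II sites (TCGCGA) start at positions 24, 35, 127.
Zra52II cuts after base 4 of each site, so after positions 27, 38, 130.
PstI sites (CTGCAG) start at positions 4, 15, 90.
PstI cuts after base 5 of each site (before the last base), so after positions 8, 19, 94.
Combined cut positions: 8, 19, 27, 38, 94, 130.
Linear molecule, 6 cuts → 7 fragments:
  1–8 → 8 bp
  9–19 → 11 bp
  20–27 → 8 bp
  28–38 → 11 bp
  39–94 → 56 bp
  95–130 → 36 bp
  131–144 → 14 bp
Sorted largest to smallest: 56, 36, 14, 11, 11, 8, 8 bp.

56, 36, 14, 11, 11, 8, 8 bp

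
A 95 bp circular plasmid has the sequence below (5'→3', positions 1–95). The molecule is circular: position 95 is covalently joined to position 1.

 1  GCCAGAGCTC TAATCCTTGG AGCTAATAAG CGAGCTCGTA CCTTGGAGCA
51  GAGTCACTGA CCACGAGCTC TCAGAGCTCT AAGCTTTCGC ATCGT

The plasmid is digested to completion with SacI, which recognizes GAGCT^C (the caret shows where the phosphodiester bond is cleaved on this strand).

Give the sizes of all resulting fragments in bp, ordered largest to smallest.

33, 27, 26, 9 bp

SacI sites (GAGCTC) start at positions 5, 32, 65, 74.
SacI cuts after base 5 of each site (before the last base), so after positions 9, 36, 69, 78.
Circular molecule, 4 cuts → 4 fragments:
  10–36 → 27 bp
  37–69 → 33 bp
  70–78 → 9 bp
  79–95 then 1–9 → 17 + 9 = 26 bp
Sorted largest to smallest: 33, 27, 26, 9 bp.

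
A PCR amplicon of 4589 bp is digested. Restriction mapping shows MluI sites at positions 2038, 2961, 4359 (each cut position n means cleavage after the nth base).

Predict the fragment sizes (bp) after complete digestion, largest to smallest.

Linear molecule, 3 cuts → 4 fragments:
  2038 − 0 = 2038 bp
  2961 − 2038 = 923 bp
  4359 − 2961 = 1398 bp
  4589 − 4359 = 230 bp
Sorted largest to smallest: 2038, 1398, 923, 230 bp.

2038, 1398, 923, 230 bp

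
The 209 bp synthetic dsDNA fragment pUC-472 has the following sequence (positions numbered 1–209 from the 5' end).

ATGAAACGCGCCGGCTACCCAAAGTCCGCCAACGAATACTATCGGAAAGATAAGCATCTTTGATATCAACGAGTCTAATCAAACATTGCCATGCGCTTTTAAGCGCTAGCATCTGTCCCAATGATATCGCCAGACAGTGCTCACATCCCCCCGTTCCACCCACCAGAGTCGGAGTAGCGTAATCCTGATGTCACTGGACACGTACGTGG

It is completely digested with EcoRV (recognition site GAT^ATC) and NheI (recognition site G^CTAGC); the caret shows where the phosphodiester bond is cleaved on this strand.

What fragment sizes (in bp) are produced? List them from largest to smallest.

84, 64, 41, 20 bp

EcoRV sites (GATATC) start at positions 62, 123.
EcoRV cuts after base 3 of each site, so after positions 64, 125.
The NheI site (GCTAGC) starts at position 105.
NheI cuts after the first base of each site, so after position 105.
Combined cut positions: 64, 105, 125.
Linear molecule, 3 cuts → 4 fragments:
  1–64 → 64 bp
  65–105 → 41 bp
  106–125 → 20 bp
  126–209 → 84 bp
Sorted largest to smallest: 84, 64, 41, 20 bp.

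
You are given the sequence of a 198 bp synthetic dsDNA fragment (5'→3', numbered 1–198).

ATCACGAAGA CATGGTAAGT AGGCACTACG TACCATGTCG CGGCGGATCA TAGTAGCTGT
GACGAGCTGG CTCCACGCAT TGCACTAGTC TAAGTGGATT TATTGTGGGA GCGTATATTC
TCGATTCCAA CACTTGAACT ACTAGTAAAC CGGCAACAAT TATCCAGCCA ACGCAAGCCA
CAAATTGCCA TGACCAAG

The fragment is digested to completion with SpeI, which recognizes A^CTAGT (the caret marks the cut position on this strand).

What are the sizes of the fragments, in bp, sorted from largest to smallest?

SpeI sites (ACTAGT) start at positions 84, 141.
SpeI cuts after the first base of each site, so after positions 84, 141.
Linear molecule, 2 cuts → 3 fragments:
  1–84 → 84 bp
  85–141 → 57 bp
  142–198 → 57 bp
Sorted largest to smallest: 84, 57, 57 bp.

84, 57, 57 bp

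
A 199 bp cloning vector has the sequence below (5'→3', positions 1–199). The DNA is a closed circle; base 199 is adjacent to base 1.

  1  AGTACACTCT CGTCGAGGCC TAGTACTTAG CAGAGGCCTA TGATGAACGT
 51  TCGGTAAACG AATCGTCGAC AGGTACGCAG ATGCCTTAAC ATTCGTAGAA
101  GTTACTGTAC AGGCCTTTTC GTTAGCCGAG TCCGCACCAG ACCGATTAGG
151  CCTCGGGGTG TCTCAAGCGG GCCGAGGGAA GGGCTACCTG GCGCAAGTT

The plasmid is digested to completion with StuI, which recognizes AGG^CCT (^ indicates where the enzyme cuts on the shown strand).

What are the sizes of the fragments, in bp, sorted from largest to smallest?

77, 67, 37, 18 bp

StuI sites (AGGCCT) start at positions 16, 34, 111, 148.
StuI cuts after base 3 of each site, so after positions 18, 36, 113, 150.
Circular molecule, 4 cuts → 4 fragments:
  19–36 → 18 bp
  37–113 → 77 bp
  114–150 → 37 bp
  151–199 then 1–18 → 49 + 18 = 67 bp
Sorted largest to smallest: 77, 67, 37, 18 bp.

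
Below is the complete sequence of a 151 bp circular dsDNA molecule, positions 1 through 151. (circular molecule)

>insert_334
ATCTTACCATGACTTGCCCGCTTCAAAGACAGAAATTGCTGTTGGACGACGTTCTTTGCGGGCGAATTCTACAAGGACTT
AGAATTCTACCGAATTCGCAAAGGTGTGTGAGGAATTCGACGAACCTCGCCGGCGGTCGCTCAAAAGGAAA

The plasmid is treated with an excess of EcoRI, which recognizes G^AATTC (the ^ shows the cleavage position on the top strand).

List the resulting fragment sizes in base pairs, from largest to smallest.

EcoRI sites (GAATTC) start at positions 64, 82, 92, 113.
EcoRI cuts after the first base of each site, so after positions 64, 82, 92, 113.
Circular molecule, 4 cuts → 4 fragments:
  65–82 → 18 bp
  83–92 → 10 bp
  93–113 → 21 bp
  114–151 then 1–64 → 38 + 64 = 102 bp
Sorted largest to smallest: 102, 21, 18, 10 bp.

102, 21, 18, 10 bp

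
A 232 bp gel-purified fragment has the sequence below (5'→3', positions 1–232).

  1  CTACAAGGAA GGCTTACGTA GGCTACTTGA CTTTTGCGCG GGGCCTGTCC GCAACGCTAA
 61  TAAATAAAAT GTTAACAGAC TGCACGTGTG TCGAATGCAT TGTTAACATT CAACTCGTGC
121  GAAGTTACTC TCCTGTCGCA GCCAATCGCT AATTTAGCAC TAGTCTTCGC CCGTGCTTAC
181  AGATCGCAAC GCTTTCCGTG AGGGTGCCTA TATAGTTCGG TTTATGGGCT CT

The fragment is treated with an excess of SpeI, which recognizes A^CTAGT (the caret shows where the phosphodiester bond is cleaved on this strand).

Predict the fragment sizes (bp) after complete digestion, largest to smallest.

159, 73 bp

The SpeI site (ACTAGT) starts at position 159.
SpeI cuts after the first base of each site, so after position 159.
Linear molecule, 1 cut → 2 fragments:
  1–159 → 159 bp
  160–232 → 73 bp
Sorted largest to smallest: 159, 73 bp.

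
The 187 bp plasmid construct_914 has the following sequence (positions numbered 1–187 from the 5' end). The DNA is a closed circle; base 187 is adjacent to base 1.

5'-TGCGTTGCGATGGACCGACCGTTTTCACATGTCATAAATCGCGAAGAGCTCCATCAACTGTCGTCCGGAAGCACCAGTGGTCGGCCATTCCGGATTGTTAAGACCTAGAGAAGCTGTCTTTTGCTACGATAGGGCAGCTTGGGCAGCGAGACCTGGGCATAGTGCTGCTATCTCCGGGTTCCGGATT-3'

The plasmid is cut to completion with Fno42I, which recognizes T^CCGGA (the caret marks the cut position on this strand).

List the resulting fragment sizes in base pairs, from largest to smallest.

Fno42I sites (TCCGGA) start at positions 64, 89, 180.
Fno42I cuts after the first base of each site, so after positions 64, 89, 180.
Circular molecule, 3 cuts → 3 fragments:
  65–89 → 25 bp
  90–180 → 91 bp
  181–187 then 1–64 → 7 + 64 = 71 bp
Sorted largest to smallest: 91, 71, 25 bp.

91, 71, 25 bp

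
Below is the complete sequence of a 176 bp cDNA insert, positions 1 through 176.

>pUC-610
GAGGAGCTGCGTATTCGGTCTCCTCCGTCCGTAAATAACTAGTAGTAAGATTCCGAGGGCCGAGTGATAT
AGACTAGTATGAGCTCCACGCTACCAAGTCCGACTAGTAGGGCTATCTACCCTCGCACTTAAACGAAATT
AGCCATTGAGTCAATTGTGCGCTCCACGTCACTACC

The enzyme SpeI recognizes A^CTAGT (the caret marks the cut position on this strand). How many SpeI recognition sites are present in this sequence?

ACTAGT occurs starting at positions 38, 73, 103.
SpeI cuts at 3 sites.

3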